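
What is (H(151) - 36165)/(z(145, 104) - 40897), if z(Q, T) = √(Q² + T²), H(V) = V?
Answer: 736432279/836266384 + 18007*√31841/836266384 ≈ 0.88446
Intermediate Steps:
(H(151) - 36165)/(z(145, 104) - 40897) = (151 - 36165)/(√(145² + 104²) - 40897) = -36014/(√(21025 + 10816) - 40897) = -36014/(√31841 - 40897) = -36014/(-40897 + √31841)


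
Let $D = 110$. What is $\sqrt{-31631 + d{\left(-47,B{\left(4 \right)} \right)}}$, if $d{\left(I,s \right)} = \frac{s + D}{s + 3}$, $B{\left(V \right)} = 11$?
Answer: $\frac{i \sqrt{6197982}}{14} \approx 177.83 i$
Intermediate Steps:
$d{\left(I,s \right)} = \frac{110 + s}{3 + s}$ ($d{\left(I,s \right)} = \frac{s + 110}{s + 3} = \frac{110 + s}{3 + s}$)
$\sqrt{-31631 + d{\left(-47,B{\left(4 \right)} \right)}} = \sqrt{-31631 + \frac{110 + 11}{3 + 11}} = \sqrt{-31631 + \frac{1}{14} \cdot 121} = \sqrt{-31631 + \frac{121}{14}} = \sqrt{- \frac{442713}{14}} = \frac{i \sqrt{6197982}}{14}$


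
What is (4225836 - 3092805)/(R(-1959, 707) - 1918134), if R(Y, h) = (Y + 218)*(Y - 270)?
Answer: 377677/654185 ≈ 0.57732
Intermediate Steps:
R(Y, h) = (-270 + Y)*(218 + Y) (R(Y, h) = (218 + Y)*(-270 + Y) = (-270 + Y)*(218 + Y))
(4225836 - 3092805)/(R(-1959, 707) - 1918134) = (4225836 - 3092805)/((-58860 + (-1959)**2 - 52*(-1959)) - 1918134) = 1133031/((-58860 + 3837681 + 101868) - 1918134) = 1133031/(3880689 - 1918134) = 1133031/1962555 = 1133031*(1/1962555) = 377677/654185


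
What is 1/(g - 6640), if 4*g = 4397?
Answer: -4/22163 ≈ -0.00018048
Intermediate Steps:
g = 4397/4 (g = (1/4)*4397 = 4397/4 ≈ 1099.3)
1/(g - 6640) = 1/(4397/4 - 6640) = 1/(-22163/4) = -4/22163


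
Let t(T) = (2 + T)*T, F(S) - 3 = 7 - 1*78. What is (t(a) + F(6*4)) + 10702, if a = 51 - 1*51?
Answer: 10634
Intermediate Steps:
a = 0 (a = 51 - 51 = 0)
F(S) = -68 (F(S) = 3 + (7 - 1*78) = 3 + (7 - 78) = 3 - 71 = -68)
t(T) = T*(2 + T)
(t(a) + F(6*4)) + 10702 = (0*(2 + 0) - 68) + 10702 = (0*2 - 68) + 10702 = (0 - 68) + 10702 = -68 + 10702 = 10634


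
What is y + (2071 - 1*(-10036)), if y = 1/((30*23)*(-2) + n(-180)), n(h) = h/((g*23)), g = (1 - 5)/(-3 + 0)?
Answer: 385910602/31875 ≈ 12107.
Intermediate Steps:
g = 4/3 (g = -4/(-3) = -4*(-⅓) = 4/3 ≈ 1.3333)
n(h) = 3*h/92 (n(h) = h/(((4/3)*23)) = h/(92/3) = h*(3/92) = 3*h/92)
y = -23/31875 (y = 1/((30*23)*(-2) + (3/92)*(-180)) = 1/(690*(-2) - 135/23) = 1/(-1380 - 135/23) = 1/(-31875/23) = -23/31875 ≈ -0.00072157)
y + (2071 - 1*(-10036)) = -23/31875 + (2071 - 1*(-10036)) = -23/31875 + (2071 + 10036) = -23/31875 + 12107 = 385910602/31875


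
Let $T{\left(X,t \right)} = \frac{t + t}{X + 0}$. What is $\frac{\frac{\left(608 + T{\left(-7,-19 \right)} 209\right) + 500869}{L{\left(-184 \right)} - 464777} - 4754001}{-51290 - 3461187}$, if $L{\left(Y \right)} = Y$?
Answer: $\frac{15472978931008}{11432153728779} \approx 1.3535$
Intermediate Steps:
$T{\left(X,t \right)} = \frac{2 t}{X}$
$\frac{\frac{\left(608 + T{\left(-7,-19 \right)} 209\right) + 500869}{L{\left(-184 \right)} - 464777} - 4754001}{-51290 - 3461187} = \frac{\frac{\left(608 + 2 \left(-19\right) \frac{1}{-7} \cdot 209\right) + 500869}{-184 - 464777} - 4754001}{-51290 - 3461187} = \frac{\frac{\left(608 + 2 \left(-19\right) \left(- \frac{1}{7}\right) 209\right) + 500869}{-464961} - 4754001}{-3512477} = \left(\left(\left(608 + \frac{38}{7} \cdot 209\right) + 500869\right) \left(- \frac{1}{464961}\right) - 4754001\right) \left(- \frac{1}{3512477}\right) = \left(\left(\left(608 + \frac{7942}{7}\right) + 500869\right) \left(- \frac{1}{464961}\right) - 4754001\right) \left(- \frac{1}{3512477}\right) = \left(\left(\frac{12198}{7} + 500869\right) \left(- \frac{1}{464961}\right) - 4754001\right) \left(- \frac{1}{3512477}\right) = \left(\frac{3518281}{7} \left(- \frac{1}{464961}\right) - 4754001\right) \left(- \frac{1}{3512477}\right) = \left(- \frac{3518281}{3254727} - 4754001\right) \left(- \frac{1}{3512477}\right) = \left(- \frac{15472978931008}{3254727}\right) \left(- \frac{1}{3512477}\right) = \frac{15472978931008}{11432153728779}$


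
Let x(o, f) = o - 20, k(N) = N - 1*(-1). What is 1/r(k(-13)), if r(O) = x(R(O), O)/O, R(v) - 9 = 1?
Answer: 6/5 ≈ 1.2000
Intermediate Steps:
R(v) = 10 (R(v) = 9 + 1 = 10)
k(N) = 1 + N (k(N) = N + 1 = 1 + N)
x(o, f) = -20 + o
r(O) = -10/O (r(O) = (-20 + 10)/O = -10/O)
1/r(k(-13)) = 1/(-10/(1 - 13)) = 1/(-10/(-12)) = 1/(-10*(-1/12)) = 1/(⅚) = 6/5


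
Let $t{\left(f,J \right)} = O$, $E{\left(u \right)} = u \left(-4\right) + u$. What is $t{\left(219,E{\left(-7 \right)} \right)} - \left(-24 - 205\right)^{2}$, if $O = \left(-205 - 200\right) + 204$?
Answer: $-52642$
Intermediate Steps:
$O = -201$ ($O = -405 + 204 = -201$)
$E{\left(u \right)} = - 3 u$ ($E{\left(u \right)} = - 4 u + u = - 3 u$)
$t{\left(f,J \right)} = -201$
$t{\left(219,E{\left(-7 \right)} \right)} - \left(-24 - 205\right)^{2} = -201 - \left(-24 - 205\right)^{2} = -201 - \left(-229\right)^{2} = -201 - 52441 = -52642$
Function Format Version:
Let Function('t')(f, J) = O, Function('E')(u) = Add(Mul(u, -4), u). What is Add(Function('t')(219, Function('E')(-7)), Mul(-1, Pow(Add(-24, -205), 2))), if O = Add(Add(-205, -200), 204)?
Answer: -52642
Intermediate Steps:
O = -201 (O = Add(-405, 204) = -201)
Function('E')(u) = Mul(-3, u) (Function('E')(u) = Add(Mul(-4, u), u) = Mul(-3, u))
Function('t')(f, J) = -201
Add(Function('t')(219, Function('E')(-7)), Mul(-1, Pow(Add(-24, -205), 2))) = Add(-201, Mul(-1, Pow(Add(-24, -205), 2))) = Add(-201, Mul(-1, Pow(-229, 2))) = Add(-201, Mul(-1, 52441)) = Add(-201, -52441) = -52642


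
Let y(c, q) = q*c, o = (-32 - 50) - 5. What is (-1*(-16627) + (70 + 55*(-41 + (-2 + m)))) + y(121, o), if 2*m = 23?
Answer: 8875/2 ≈ 4437.5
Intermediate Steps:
m = 23/2 (m = (½)*23 = 23/2 ≈ 11.500)
o = -87 (o = -82 - 5 = -87)
y(c, q) = c*q
(-1*(-16627) + (70 + 55*(-41 + (-2 + m)))) + y(121, o) = (-1*(-16627) + (70 + 55*(-41 + (-2 + 23/2)))) + 121*(-87) = (16627 + (70 + 55*(-41 + 19/2))) - 10527 = (16627 + (70 + 55*(-63/2))) - 10527 = (16627 + (70 - 3465/2)) - 10527 = (16627 - 3325/2) - 10527 = 29929/2 - 10527 = 8875/2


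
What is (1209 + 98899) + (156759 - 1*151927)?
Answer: 104940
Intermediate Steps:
(1209 + 98899) + (156759 - 1*151927) = 100108 + (156759 - 151927) = 100108 + 4832 = 104940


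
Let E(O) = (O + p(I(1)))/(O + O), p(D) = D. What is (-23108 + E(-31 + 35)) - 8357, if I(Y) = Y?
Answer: -251715/8 ≈ -31464.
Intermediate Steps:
E(O) = (1 + O)/(2*O) (E(O) = (O + 1)/(O + O) = (1 + O)/((2*O)) = (1 + O)*(1/(2*O)) = (1 + O)/(2*O))
(-23108 + E(-31 + 35)) - 8357 = (-23108 + (1 + (-31 + 35))/(2*(-31 + 35))) - 8357 = (-23108 + (½)*(1 + 4)/4) - 8357 = (-23108 + (½)*(¼)*5) - 8357 = (-23108 + 5/8) - 8357 = -184859/8 - 8357 = -251715/8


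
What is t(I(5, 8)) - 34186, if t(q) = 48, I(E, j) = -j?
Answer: -34138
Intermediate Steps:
t(I(5, 8)) - 34186 = 48 - 34186 = -34138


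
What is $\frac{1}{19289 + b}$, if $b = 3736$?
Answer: $\frac{1}{23025} \approx 4.3431 \cdot 10^{-5}$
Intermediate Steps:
$\frac{1}{19289 + b} = \frac{1}{19289 + 3736} = \frac{1}{23025}$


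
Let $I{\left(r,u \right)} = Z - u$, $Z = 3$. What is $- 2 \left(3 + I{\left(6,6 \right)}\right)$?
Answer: $0$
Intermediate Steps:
$I{\left(r,u \right)} = 3 - u$
$- 2 \left(3 + I{\left(6,6 \right)}\right) = - 2 \left(3 + \left(3 - 6\right)\right) = - 2 \left(3 - 3\right) = \left(-2\right) 0 = 0$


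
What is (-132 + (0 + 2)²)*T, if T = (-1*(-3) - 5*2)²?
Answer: -6272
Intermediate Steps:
T = 49 (T = (3 - 10)² = (-7)² = 49)
(-132 + (0 + 2)²)*T = (-132 + (0 + 2)²)*49 = (-132 + 2²)*49 = (-132 + 4)*49 = -128*49 = -6272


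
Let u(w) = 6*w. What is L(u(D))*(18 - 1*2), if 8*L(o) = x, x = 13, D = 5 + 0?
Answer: 26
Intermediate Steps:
D = 5
L(o) = 13/8 (L(o) = (⅛)*13 = 13/8)
L(u(D))*(18 - 1*2) = 13*(18 - 1*2)/8 = 13*(18 - 2)/8 = (13/8)*16 = 26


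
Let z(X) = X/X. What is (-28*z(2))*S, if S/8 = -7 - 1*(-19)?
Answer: -2688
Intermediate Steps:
z(X) = 1
S = 96 (S = 8*(-7 - 1*(-19)) = 8*(-7 + 19) = 8*12 = 96)
(-28*z(2))*S = -28*1*96 = -28*96 = -2688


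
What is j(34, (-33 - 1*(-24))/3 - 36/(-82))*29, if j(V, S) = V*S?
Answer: -103530/41 ≈ -2525.1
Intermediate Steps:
j(V, S) = S*V
j(34, (-33 - 1*(-24))/3 - 36/(-82))*29 = (((-33 - 1*(-24))/3 - 36/(-82))*34)*29 = (((-33 + 24)*(⅓) - 36*(-1/82))*34)*29 = ((-9*⅓ + 18/41)*34)*29 = ((-3 + 18/41)*34)*29 = -105/41*34*29 = -3570/41*29 = -103530/41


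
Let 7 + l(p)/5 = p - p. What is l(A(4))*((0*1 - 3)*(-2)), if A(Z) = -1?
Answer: -210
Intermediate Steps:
l(p) = -35 (l(p) = -35 + 5*(p - p) = -35 + 5*0 = -35 + 0 = -35)
l(A(4))*((0*1 - 3)*(-2)) = -35*(0*1 - 3)*(-2) = -35*(0 - 3)*(-2) = -(-105)*(-2) = -35*6 = -210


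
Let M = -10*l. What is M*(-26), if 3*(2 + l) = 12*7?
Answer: 6760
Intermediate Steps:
l = 26 (l = -2 + (12*7)/3 = -2 + (⅓)*84 = -2 + 28 = 26)
M = -260 (M = -10*26 = -260)
M*(-26) = -260*(-26) = 6760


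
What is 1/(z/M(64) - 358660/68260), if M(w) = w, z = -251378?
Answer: -109216/429550413 ≈ -0.00025426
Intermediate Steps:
1/(z/M(64) - 358660/68260) = 1/(-251378/64 - 358660/68260) = 1/(-251378*1/64 - 358660*1/68260) = 1/(-125689/32 - 17933/3413) = 1/(-429550413/109216) = -109216/429550413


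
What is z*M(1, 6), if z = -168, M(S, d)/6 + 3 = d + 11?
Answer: -14112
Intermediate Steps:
M(S, d) = 48 + 6*d (M(S, d) = -18 + 6*(d + 11) = -18 + 6*(11 + d) = -18 + (66 + 6*d) = 48 + 6*d)
z*M(1, 6) = -168*(48 + 6*6) = -168*(48 + 36) = -168*84 = -14112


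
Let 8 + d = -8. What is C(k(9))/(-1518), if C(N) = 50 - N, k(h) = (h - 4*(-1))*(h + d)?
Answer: -47/506 ≈ -0.092885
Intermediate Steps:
d = -16 (d = -8 - 8 = -16)
k(h) = (-16 + h)*(4 + h) (k(h) = (h - 4*(-1))*(h - 16) = (h + 4)*(-16 + h) = (4 + h)*(-16 + h) = (-16 + h)*(4 + h))
C(k(9))/(-1518) = (50 - (-64 + 9² - 12*9))/(-1518) = (50 - (-64 + 81 - 108))*(-1/1518) = (50 - 1*(-91))*(-1/1518) = (50 + 91)*(-1/1518) = 141*(-1/1518) = -47/506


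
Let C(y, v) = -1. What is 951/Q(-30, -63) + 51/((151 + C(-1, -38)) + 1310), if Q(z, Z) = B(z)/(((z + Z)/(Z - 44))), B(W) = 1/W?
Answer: -3873797943/156220 ≈ -24797.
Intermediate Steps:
Q(z, Z) = (-44 + Z)/(z*(Z + z)) (Q(z, Z) = 1/(z*(((z + Z)/(Z - 44)))) = 1/(z*(((Z + z)/(-44 + Z)))) = ((-44 + Z)/(Z + z))/z = (-44 + Z)/(z*(Z + z)))
951/Q(-30, -63) + 51/((151 + C(-1, -38)) + 1310) = 951/(((-44 - 63)/((-30)*(-63 - 30)))) + 51/((151 - 1) + 1310) = 951/((-1/30*(-107)/(-93))) + 51/(150 + 1310) = 951/((-1/30*(-1/93)*(-107))) + 51/1460 = 951/(-107/2790) + 51*(1/1460) = 951*(-2790/107) + 51/1460 = -2653290/107 + 51/1460 = -3873797943/156220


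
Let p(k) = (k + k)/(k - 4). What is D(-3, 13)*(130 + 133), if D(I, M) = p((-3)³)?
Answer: 14202/31 ≈ 458.13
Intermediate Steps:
p(k) = 2*k/(-4 + k) (p(k) = (2*k)/(-4 + k) = 2*k/(-4 + k))
D(I, M) = 54/31 (D(I, M) = 2*(-3)³/(-4 + (-3)³) = 2*(-27)/(-4 - 27) = 2*(-27)/(-31) = 2*(-27)*(-1/31) = 54/31)
D(-3, 13)*(130 + 133) = 54*(130 + 133)/31 = (54/31)*263 = 14202/31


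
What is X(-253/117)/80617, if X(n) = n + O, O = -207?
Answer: -1288/496431 ≈ -0.0025945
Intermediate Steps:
X(n) = -207 + n (X(n) = n - 207 = -207 + n)
X(-253/117)/80617 = (-207 - 253/117)/80617 = (-207 - 253*1/117)*(1/80617) = (-207 - 253/117)*(1/80617) = -24472/117*1/80617 = -1288/496431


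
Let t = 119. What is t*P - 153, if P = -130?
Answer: -15623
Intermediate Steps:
t*P - 153 = 119*(-130) - 153 = -15470 - 153 = -15623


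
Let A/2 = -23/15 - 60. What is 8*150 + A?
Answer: 16154/15 ≈ 1076.9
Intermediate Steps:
A = -1846/15 (A = 2*(-23/15 - 60) = 2*(-923/15) = -1846/15 ≈ -123.07)
8*150 + A = 8*150 - 1846/15 = 1200 - 1846/15 = 16154/15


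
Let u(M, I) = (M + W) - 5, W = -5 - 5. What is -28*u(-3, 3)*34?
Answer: 17136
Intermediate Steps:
W = -10
u(M, I) = -15 + M (u(M, I) = (M - 10) - 5 = (-10 + M) - 5 = -15 + M)
-28*u(-3, 3)*34 = -28*(-15 - 3)*34 = -28*(-18)*34 = 504*34 = 17136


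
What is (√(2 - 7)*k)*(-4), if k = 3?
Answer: -12*I*√5 ≈ -26.833*I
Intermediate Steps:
(√(2 - 7)*k)*(-4) = (√(2 - 7)*3)*(-4) = (√(-5)*3)*(-4) = ((I*√5)*3)*(-4) = (3*I*√5)*(-4) = -12*I*√5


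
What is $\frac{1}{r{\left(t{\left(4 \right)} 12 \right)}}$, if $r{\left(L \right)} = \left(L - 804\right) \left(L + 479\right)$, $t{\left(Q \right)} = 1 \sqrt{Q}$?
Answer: $- \frac{1}{392340} \approx -2.5488 \cdot 10^{-6}$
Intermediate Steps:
$t{\left(Q \right)} = \sqrt{Q}$
$r{\left(L \right)} = \left(-804 + L\right) \left(479 + L\right)$
$\frac{1}{r{\left(t{\left(4 \right)} 12 \right)}} = \frac{1}{-385116 + \left(\sqrt{4} \cdot 12\right)^{2} - 325 \sqrt{4} \cdot 12} = \frac{1}{-385116 + \left(2 \cdot 12\right)^{2} - 325 \cdot 2 \cdot 12} = \frac{1}{-385116 + 24^{2} - 7800} = \frac{1}{-385116 + 576 - 7800} = \frac{1}{-392340} = - \frac{1}{392340}$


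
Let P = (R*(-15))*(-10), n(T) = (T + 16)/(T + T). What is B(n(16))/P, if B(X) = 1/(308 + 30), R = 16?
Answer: 1/811200 ≈ 1.2327e-6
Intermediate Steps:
n(T) = (16 + T)/(2*T) (n(T) = (16 + T)/((2*T)) = (16 + T)*(1/(2*T)) = (16 + T)/(2*T))
B(X) = 1/338
P = 2400 (P = (16*(-15))*(-10) = -240*(-10) = 2400)
B(n(16))/P = (1/338)/2400 = (1/338)*(1/2400) = 1/811200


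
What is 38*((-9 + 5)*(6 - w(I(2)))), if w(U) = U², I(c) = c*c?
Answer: 1520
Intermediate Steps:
I(c) = c²
38*((-9 + 5)*(6 - w(I(2)))) = 38*((-9 + 5)*(6 - (2²)²)) = 38*(-4*(6 - 1*4²)) = 38*(-4*(6 - 1*16)) = 38*(-4*(6 - 16)) = 38*(-4*(-10)) = 38*40 = 1520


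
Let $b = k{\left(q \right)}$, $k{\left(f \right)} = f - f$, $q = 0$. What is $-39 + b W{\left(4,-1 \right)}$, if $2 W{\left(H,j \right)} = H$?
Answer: $-39$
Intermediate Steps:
$W{\left(H,j \right)} = \frac{H}{2}$
$k{\left(f \right)} = 0$
$b = 0$
$-39 + b W{\left(4,-1 \right)} = -39 + 0 \cdot \frac{1}{2} \cdot 4 = -39 + 0 \cdot 2 = -39 + 0 = -39$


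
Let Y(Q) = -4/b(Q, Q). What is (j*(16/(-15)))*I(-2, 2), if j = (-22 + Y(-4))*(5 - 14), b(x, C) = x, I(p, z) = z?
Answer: -2016/5 ≈ -403.20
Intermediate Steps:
Y(Q) = -4/Q
j = 189 (j = (-22 - 4/(-4))*(5 - 14) = (-22 - 4*(-¼))*(-9) = (-22 + 1)*(-9) = -21*(-9) = 189)
(j*(16/(-15)))*I(-2, 2) = (189*(16/(-15)))*2 = (189*(16*(-1/15)))*2 = (189*(-16/15))*2 = -1008/5*2 = -2016/5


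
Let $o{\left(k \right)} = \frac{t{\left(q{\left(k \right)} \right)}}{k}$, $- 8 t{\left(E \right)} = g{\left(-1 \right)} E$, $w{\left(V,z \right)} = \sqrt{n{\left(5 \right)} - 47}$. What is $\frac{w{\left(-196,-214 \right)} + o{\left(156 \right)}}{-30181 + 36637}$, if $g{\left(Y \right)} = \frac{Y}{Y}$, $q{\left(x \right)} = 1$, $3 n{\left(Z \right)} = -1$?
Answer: $- \frac{1}{8057088} + \frac{i \sqrt{426}}{19368} \approx -1.2411 \cdot 10^{-7} + 0.0010657 i$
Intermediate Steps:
$n{\left(Z \right)} = - \frac{1}{3}$ ($n{\left(Z \right)} = \frac{1}{3} \left(-1\right) = - \frac{1}{3}$)
$g{\left(Y \right)} = 1$
$w{\left(V,z \right)} = \frac{i \sqrt{426}}{3}$ ($w{\left(V,z \right)} = \sqrt{- \frac{1}{3} - 47} = \sqrt{- \frac{142}{3}} = \frac{i \sqrt{426}}{3}$)
$t{\left(E \right)} = - \frac{E}{8}$ ($t{\left(E \right)} = - \frac{1 E}{8} = - \frac{E}{8}$)
$o{\left(k \right)} = - \frac{1}{8 k}$ ($o{\left(k \right)} = \frac{\left(- \frac{1}{8}\right) 1}{k} = - \frac{1}{8 k}$)
$\frac{w{\left(-196,-214 \right)} + o{\left(156 \right)}}{-30181 + 36637} = \frac{\frac{i \sqrt{426}}{3} - \frac{1}{8 \cdot 156}}{-30181 + 36637} = \frac{\frac{i \sqrt{426}}{3} - \frac{1}{1248}}{6456} = \left(\frac{i \sqrt{426}}{3} - \frac{1}{1248}\right) \frac{1}{6456} = \left(- \frac{1}{1248} + \frac{i \sqrt{426}}{3}\right) \frac{1}{6456} = - \frac{1}{8057088} + \frac{i \sqrt{426}}{19368}$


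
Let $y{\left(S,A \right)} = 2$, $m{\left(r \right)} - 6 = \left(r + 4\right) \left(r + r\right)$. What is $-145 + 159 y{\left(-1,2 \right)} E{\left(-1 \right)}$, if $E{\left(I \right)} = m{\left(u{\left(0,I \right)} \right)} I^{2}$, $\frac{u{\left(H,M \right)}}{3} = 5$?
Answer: $183023$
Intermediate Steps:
$u{\left(H,M \right)} = 15$ ($u{\left(H,M \right)} = 3 \cdot 5 = 15$)
$m{\left(r \right)} = 6 + 2 r \left(4 + r\right)$ ($m{\left(r \right)} = 6 + \left(r + 4\right) \left(r + r\right) = 6 + \left(4 + r\right) 2 r = 6 + 2 r \left(4 + r\right)$)
$E{\left(I \right)} = 576 I^{2}$ ($E{\left(I \right)} = \left(6 + 2 \cdot 15^{2} + 8 \cdot 15\right) I^{2} = \left(6 + 2 \cdot 225 + 120\right) I^{2} = \left(6 + 450 + 120\right) I^{2} = 576 I^{2}$)
$-145 + 159 y{\left(-1,2 \right)} E{\left(-1 \right)} = -145 + 159 \cdot 2 \cdot 576 \left(-1\right)^{2} = -145 + 159 \cdot 2 \cdot 576 \cdot 1 = -145 + 159 \cdot 2 \cdot 576 = -145 + 159 \cdot 1152 = -145 + 183168 = 183023$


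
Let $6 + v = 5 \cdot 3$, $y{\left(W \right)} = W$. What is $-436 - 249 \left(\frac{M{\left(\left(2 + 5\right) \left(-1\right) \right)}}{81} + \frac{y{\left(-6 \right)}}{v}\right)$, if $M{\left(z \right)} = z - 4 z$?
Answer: $- \frac{3011}{9} \approx -334.56$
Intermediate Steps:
$v = 9$ ($v = -6 + 5 \cdot 3 = -6 + 15 = 9$)
$M{\left(z \right)} = - 3 z$
$-436 - 249 \left(\frac{M{\left(\left(2 + 5\right) \left(-1\right) \right)}}{81} + \frac{y{\left(-6 \right)}}{v}\right) = -436 - 249 \left(\frac{\left(-3\right) \left(2 + 5\right) \left(-1\right)}{81} - \frac{6}{9}\right) = -436 - 249 \left(- 3 \cdot 7 \left(-1\right) \frac{1}{81} - \frac{2}{3}\right) = -436 - 249 \left(\left(-3\right) \left(-7\right) \frac{1}{81} - \frac{2}{3}\right) = -436 - 249 \left(21 \cdot \frac{1}{81} - \frac{2}{3}\right) = -436 - 249 \left(\frac{7}{27} - \frac{2}{3}\right) = -436 - - \frac{913}{9} = -436 + \frac{913}{9} = - \frac{3011}{9}$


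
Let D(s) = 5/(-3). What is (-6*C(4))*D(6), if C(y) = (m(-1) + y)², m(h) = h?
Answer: 90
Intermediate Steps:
D(s) = -5/3 (D(s) = 5*(-⅓) = -5/3)
C(y) = (-1 + y)²
(-6*C(4))*D(6) = -6*(-1 + 4)²*(-5/3) = -6*3²*(-5/3) = -6*9*(-5/3) = -54*(-5/3) = 90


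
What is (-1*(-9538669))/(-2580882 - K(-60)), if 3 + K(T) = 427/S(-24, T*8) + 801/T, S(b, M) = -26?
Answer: -2480053940/671020799 ≈ -3.6959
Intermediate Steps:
K(T) = -505/26 + 801/T (K(T) = -3 + (427/(-26) + 801/T) = -3 + (427*(-1/26) + 801/T) = -3 + (-427/26 + 801/T) = -505/26 + 801/T)
(-1*(-9538669))/(-2580882 - K(-60)) = (-1*(-9538669))/(-2580882 - (-505/26 + 801/(-60))) = 9538669/(-2580882 - (-505/26 + 801*(-1/60))) = 9538669/(-2580882 - (-505/26 - 267/20)) = 9538669/(-2580882 - 1*(-8521/260)) = 9538669/(-2580882 + 8521/260) = 9538669/(-671020799/260) = 9538669*(-260/671020799) = -2480053940/671020799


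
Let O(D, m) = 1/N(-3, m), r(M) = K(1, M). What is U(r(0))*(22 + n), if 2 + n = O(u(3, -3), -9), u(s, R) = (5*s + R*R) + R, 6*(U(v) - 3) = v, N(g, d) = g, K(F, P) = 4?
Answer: 649/9 ≈ 72.111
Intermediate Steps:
r(M) = 4
U(v) = 3 + v/6
u(s, R) = R + R² + 5*s (u(s, R) = (5*s + R²) + R = (R² + 5*s) + R = R + R² + 5*s)
O(D, m) = -⅓ (O(D, m) = 1/(-3) = -⅓)
n = -7/3 (n = -2 - ⅓ = -7/3 ≈ -2.3333)
U(r(0))*(22 + n) = (3 + (⅙)*4)*(22 - 7/3) = (3 + ⅔)*(59/3) = (11/3)*(59/3) = 649/9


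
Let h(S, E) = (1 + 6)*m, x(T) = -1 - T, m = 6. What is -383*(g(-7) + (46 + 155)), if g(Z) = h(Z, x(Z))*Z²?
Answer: -865197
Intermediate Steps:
h(S, E) = 42 (h(S, E) = (1 + 6)*6 = 7*6 = 42)
g(Z) = 42*Z²
-383*(g(-7) + (46 + 155)) = -383*(42*(-7)² + (46 + 155)) = -383*(42*49 + 201) = -383*(2058 + 201) = -383*2259 = -865197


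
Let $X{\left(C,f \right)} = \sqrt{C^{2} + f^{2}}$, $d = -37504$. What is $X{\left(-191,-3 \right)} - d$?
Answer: $37504 + \sqrt{36490} \approx 37695.0$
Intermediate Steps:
$X{\left(-191,-3 \right)} - d = \sqrt{\left(-191\right)^{2} + \left(-3\right)^{2}} - -37504 = \sqrt{36481 + 9} + 37504 = \sqrt{36490} + 37504 = 37504 + \sqrt{36490}$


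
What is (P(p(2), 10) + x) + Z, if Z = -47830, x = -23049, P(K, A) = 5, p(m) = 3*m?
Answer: -70874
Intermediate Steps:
(P(p(2), 10) + x) + Z = (5 - 23049) - 47830 = -23044 - 47830 = -70874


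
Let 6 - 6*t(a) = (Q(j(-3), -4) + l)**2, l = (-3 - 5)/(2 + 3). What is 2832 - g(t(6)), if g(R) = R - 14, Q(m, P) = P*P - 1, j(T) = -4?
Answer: 431239/150 ≈ 2874.9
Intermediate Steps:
l = -8/5 ≈ -1.6000
Q(m, P) = -1 + P**2 (Q(m, P) = P**2 - 1 = -1 + P**2)
t(a) = -4339/150 (t(a) = 1 - ((-1 + (-4)**2) - 8/5)**2/6 = 1 - ((-1 + 16) - 8/5)**2/6 = 1 - (15 - 8/5)**2/6 = 1 - (67/5)**2/6 = 1 - 1/6*4489/25 = 1 - 4489/150 = -4339/150)
g(R) = -14 + R
2832 - g(t(6)) = 2832 - (-14 - 4339/150) = 2832 - 1*(-6439/150) = 2832 + 6439/150 = 431239/150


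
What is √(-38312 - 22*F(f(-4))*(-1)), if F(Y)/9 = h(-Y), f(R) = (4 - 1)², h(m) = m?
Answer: I*√40094 ≈ 200.23*I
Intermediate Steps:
f(R) = 9 (f(R) = 3² = 9)
F(Y) = -9*Y (F(Y) = 9*(-Y) = -9*Y)
√(-38312 - 22*F(f(-4))*(-1)) = √(-38312 - (-198)*9*(-1)) = √(-38312 - 22*(-81)*(-1)) = √(-38312 + 1782*(-1)) = √(-38312 - 1782) = √(-40094) = I*√40094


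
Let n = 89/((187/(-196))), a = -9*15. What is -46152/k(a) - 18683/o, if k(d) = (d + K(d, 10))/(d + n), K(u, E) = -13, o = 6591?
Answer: -3246497857739/45603129 ≈ -71190.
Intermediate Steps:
a = -135
n = -17444/187 (n = 89/((187*(-1/196))) = 89/(-187/196) = 89*(-196/187) = -17444/187 ≈ -93.283)
k(d) = (-13 + d)/(-17444/187 + d) (k(d) = (d - 13)/(d - 17444/187) = (-13 + d)/(-17444/187 + d))
-46152/k(a) - 18683/o = -46152*(-17444 + 187*(-135))/(187*(-13 - 135)) - 18683/6591 = -46152/(187*(-148)/(-17444 - 25245)) - 18683*1/6591 = -46152/(187*(-148)/(-42689)) - 18683/6591 = -46152/(187*(-1/42689)*(-148)) - 18683/6591 = -46152/27676/42689 - 18683/6591 = -46152*42689/27676 - 18683/6591 = -492545682/6919 - 18683/6591 = -3246497857739/45603129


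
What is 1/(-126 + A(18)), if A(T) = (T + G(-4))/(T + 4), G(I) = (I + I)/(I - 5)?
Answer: -99/12389 ≈ -0.0079910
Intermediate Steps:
G(I) = 2*I/(-5 + I) (G(I) = (2*I)/(-5 + I) = 2*I/(-5 + I))
A(T) = (8/9 + T)/(4 + T) (A(T) = (T + 2*(-4)/(-5 - 4))/(T + 4) = (T + 2*(-4)/(-9))/(4 + T) = (T + 2*(-4)*(-⅑))/(4 + T) = (T + 8/9)/(4 + T) = (8/9 + T)/(4 + T))
1/(-126 + A(18)) = 1/(-126 + (8/9 + 18)/(4 + 18)) = 1/(-126 + (170/9)/22) = 1/(-126 + (1/22)*(170/9)) = 1/(-126 + 85/99) = 1/(-12389/99) = -99/12389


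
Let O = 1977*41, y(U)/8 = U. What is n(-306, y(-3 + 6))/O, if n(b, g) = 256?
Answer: 256/81057 ≈ 0.0031583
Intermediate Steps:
y(U) = 8*U
O = 81057
n(-306, y(-3 + 6))/O = 256/81057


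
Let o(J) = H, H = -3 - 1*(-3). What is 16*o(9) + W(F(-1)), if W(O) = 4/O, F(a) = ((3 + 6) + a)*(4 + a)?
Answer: ⅙ ≈ 0.16667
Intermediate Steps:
H = 0 (H = -3 + 3 = 0)
o(J) = 0
F(a) = (4 + a)*(9 + a) (F(a) = (9 + a)*(4 + a) = (4 + a)*(9 + a))
16*o(9) + W(F(-1)) = 16*0 + 4/(36 + (-1)² + 13*(-1)) = 0 + 4/(36 + 1 - 13) = 0 + 4/24 = 0 + 4*(1/24) = 0 + ⅙ = ⅙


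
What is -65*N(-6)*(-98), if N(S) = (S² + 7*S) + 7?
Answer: 6370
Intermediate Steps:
N(S) = 7 + S² + 7*S
-65*N(-6)*(-98) = -65*(7 + (-6)² + 7*(-6))*(-98) = -65*(7 + 36 - 42)*(-98) = -65*1*(-98) = -65*(-98) = 6370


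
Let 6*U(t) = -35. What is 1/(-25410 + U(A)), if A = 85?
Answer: -6/152495 ≈ -3.9346e-5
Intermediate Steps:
U(t) = -35/6 (U(t) = (⅙)*(-35) = -35/6)
1/(-25410 + U(A)) = 1/(-25410 - 35/6) = 1/(-152495/6) = -6/152495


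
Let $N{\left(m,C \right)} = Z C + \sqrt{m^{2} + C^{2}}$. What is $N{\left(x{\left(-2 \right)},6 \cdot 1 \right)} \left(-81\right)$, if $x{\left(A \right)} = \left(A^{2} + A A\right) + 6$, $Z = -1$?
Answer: $486 - 162 \sqrt{58} \approx -747.75$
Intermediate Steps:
$x{\left(A \right)} = 6 + 2 A^{2}$ ($x{\left(A \right)} = \left(A^{2} + A^{2}\right) + 6 = 2 A^{2} + 6 = 6 + 2 A^{2}$)
$N{\left(m,C \right)} = \sqrt{C^{2} + m^{2}} - C$ ($N{\left(m,C \right)} = - C + \sqrt{m^{2} + C^{2}} = - C + \sqrt{C^{2} + m^{2}} = \sqrt{C^{2} + m^{2}} - C$)
$N{\left(x{\left(-2 \right)},6 \cdot 1 \right)} \left(-81\right) = \left(\sqrt{\left(6 \cdot 1\right)^{2} + \left(6 + 2 \left(-2\right)^{2}\right)^{2}} - 6 \cdot 1\right) \left(-81\right) = \left(\sqrt{6^{2} + \left(6 + 2 \cdot 4\right)^{2}} - 6\right) \left(-81\right) = \left(\sqrt{36 + \left(6 + 8\right)^{2}} - 6\right) \left(-81\right) = \left(\sqrt{36 + 14^{2}} - 6\right) \left(-81\right) = \left(\sqrt{36 + 196} - 6\right) \left(-81\right) = \left(\sqrt{232} - 6\right) \left(-81\right) = \left(2 \sqrt{58} - 6\right) \left(-81\right) = \left(-6 + 2 \sqrt{58}\right) \left(-81\right) = 486 - 162 \sqrt{58}$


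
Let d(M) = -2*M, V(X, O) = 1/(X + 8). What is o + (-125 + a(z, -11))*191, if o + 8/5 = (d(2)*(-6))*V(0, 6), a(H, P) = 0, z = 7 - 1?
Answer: -119368/5 ≈ -23874.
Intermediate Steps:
z = 6
V(X, O) = 1/(8 + X)
o = 7/5 (o = -8/5 + (-2*2*(-6))/(8 + 0) = -8/5 - 4*(-6)/8 = -8/5 + 24*(⅛) = -8/5 + 3 = 7/5 ≈ 1.4000)
o + (-125 + a(z, -11))*191 = 7/5 + (-125 + 0)*191 = 7/5 - 125*191 = 7/5 - 23875 = -119368/5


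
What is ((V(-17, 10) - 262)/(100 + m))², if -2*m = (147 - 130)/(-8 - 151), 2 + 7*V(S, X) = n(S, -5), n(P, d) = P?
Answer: 347220276516/49603752961 ≈ 6.9999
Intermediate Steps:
V(S, X) = -2/7 + S/7
m = 17/318 (m = -(147 - 130)/(2*(-8 - 151)) = -17/(2*(-159)) = -17*(-1)/(2*159) = -½*(-17/159) = 17/318 ≈ 0.053459)
((V(-17, 10) - 262)/(100 + m))² = (((-2/7 + (⅐)*(-17)) - 262)/(100 + 17/318))² = (((-2/7 - 17/7) - 262)/(31817/318))² = ((-19/7 - 262)*(318/31817))² = (-1853/7*318/31817)² = (-589254/222719)² = 347220276516/49603752961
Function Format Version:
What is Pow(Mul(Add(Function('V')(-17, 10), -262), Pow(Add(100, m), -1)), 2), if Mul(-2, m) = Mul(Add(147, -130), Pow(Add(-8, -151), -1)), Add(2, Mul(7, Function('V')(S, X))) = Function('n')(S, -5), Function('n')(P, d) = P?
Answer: Rational(347220276516, 49603752961) ≈ 6.9999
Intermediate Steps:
Function('V')(S, X) = Add(Rational(-2, 7), Mul(Rational(1, 7), S))
m = Rational(17, 318) (m = Mul(Rational(-1, 2), Mul(Add(147, -130), Pow(Add(-8, -151), -1))) = Mul(Rational(-1, 2), Mul(17, Pow(-159, -1))) = Mul(Rational(-1, 2), Mul(17, Rational(-1, 159))) = Mul(Rational(-1, 2), Rational(-17, 159)) = Rational(17, 318) ≈ 0.053459)
Pow(Mul(Add(Function('V')(-17, 10), -262), Pow(Add(100, m), -1)), 2) = Pow(Mul(Add(Add(Rational(-2, 7), Mul(Rational(1, 7), -17)), -262), Pow(Add(100, Rational(17, 318)), -1)), 2) = Pow(Mul(Add(Add(Rational(-2, 7), Rational(-17, 7)), -262), Pow(Rational(31817, 318), -1)), 2) = Pow(Mul(Add(Rational(-19, 7), -262), Rational(318, 31817)), 2) = Pow(Mul(Rational(-1853, 7), Rational(318, 31817)), 2) = Pow(Rational(-589254, 222719), 2) = Rational(347220276516, 49603752961)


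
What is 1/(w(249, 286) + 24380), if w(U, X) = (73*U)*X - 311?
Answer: 1/5222691 ≈ 1.9147e-7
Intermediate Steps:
w(U, X) = -311 + 73*U*X (w(U, X) = 73*U*X - 311 = -311 + 73*U*X)
1/(w(249, 286) + 24380) = 1/((-311 + 73*249*286) + 24380) = 1/((-311 + 5198622) + 24380) = 1/(5198311 + 24380) = 1/5222691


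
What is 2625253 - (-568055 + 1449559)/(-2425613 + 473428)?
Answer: 5124980409309/1952185 ≈ 2.6253e+6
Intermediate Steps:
2625253 - (-568055 + 1449559)/(-2425613 + 473428) = 2625253 - 881504/(-1952185) = 2625253 - 881504*(-1)/1952185 = 2625253 - 1*(-881504/1952185) = 2625253 + 881504/1952185 = 5124980409309/1952185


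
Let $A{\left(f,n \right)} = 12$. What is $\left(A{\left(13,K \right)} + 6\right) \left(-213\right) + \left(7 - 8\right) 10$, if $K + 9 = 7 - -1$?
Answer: $-3844$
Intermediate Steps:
$K = -1$ ($K = -9 + \left(7 - -1\right) = -9 + \left(7 + 1\right) = -9 + 8 = -1$)
$\left(A{\left(13,K \right)} + 6\right) \left(-213\right) + \left(7 - 8\right) 10 = \left(12 + 6\right) \left(-213\right) + \left(7 - 8\right) 10 = 18 \left(-213\right) - 10 = -3834 - 10 = -3844$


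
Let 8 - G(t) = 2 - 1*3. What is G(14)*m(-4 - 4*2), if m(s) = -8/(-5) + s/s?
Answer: 117/5 ≈ 23.400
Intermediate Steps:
G(t) = 9 (G(t) = 8 - (2 - 1*3) = 8 - (2 - 3) = 8 - 1*(-1) = 8 + 1 = 9)
m(s) = 13/5 (m(s) = -8*(-1/5) + 1 = 8/5 + 1 = 13/5)
G(14)*m(-4 - 4*2) = 9*(13/5) = 117/5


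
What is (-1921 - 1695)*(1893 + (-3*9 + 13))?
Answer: -6794464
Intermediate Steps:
(-1921 - 1695)*(1893 + (-3*9 + 13)) = -3616*(1893 + (-27 + 13)) = -3616*(1893 - 14) = -3616*1879 = -6794464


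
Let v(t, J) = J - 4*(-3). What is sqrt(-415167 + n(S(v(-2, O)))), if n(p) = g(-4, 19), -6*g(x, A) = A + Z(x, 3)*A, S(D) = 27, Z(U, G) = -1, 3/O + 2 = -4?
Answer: I*sqrt(415167) ≈ 644.33*I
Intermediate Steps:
O = -1/2 (O = 3/(-2 - 4) = 3/(-6) = 3*(-1/6) = -1/2 ≈ -0.50000)
v(t, J) = 12 + J (v(t, J) = J + 12 = 12 + J)
g(x, A) = 0 (g(x, A) = -(A - A)/6 = -1/6*0 = 0)
n(p) = 0
sqrt(-415167 + n(S(v(-2, O)))) = sqrt(-415167 + 0) = sqrt(-415167) = I*sqrt(415167)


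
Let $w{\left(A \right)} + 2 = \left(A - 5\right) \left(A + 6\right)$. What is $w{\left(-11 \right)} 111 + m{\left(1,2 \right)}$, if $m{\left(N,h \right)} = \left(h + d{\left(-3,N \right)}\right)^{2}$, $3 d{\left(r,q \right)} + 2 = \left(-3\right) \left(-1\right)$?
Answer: $\frac{77971}{9} \approx 8663.4$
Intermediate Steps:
$d{\left(r,q \right)} = \frac{1}{3}$ ($d{\left(r,q \right)} = - \frac{2}{3} + \frac{\left(-3\right) \left(-1\right)}{3} = - \frac{2}{3} + \frac{1}{3} \cdot 3 = - \frac{2}{3} + 1 = \frac{1}{3}$)
$m{\left(N,h \right)} = \left(\frac{1}{3} + h\right)^{2}$ ($m{\left(N,h \right)} = \left(h + \frac{1}{3}\right)^{2} = \left(\frac{1}{3} + h\right)^{2}$)
$w{\left(A \right)} = -2 + \left(-5 + A\right) \left(6 + A\right)$ ($w{\left(A \right)} = -2 + \left(A - 5\right) \left(A + 6\right) = -2 + \left(-5 + A\right) \left(6 + A\right)$)
$w{\left(-11 \right)} 111 + m{\left(1,2 \right)} = \left(-32 - 11 + \left(-11\right)^{2}\right) 111 + \frac{\left(1 + 3 \cdot 2\right)^{2}}{9} = \left(-32 - 11 + 121\right) 111 + \frac{\left(1 + 6\right)^{2}}{9} = 78 \cdot 111 + \frac{7^{2}}{9} = 8658 + \frac{1}{9} \cdot 49 = 8658 + \frac{49}{9} = \frac{77971}{9}$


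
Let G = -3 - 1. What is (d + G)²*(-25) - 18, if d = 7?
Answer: -243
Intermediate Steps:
G = -4
(d + G)²*(-25) - 18 = (7 - 4)²*(-25) - 18 = 3²*(-25) - 18 = 9*(-25) - 18 = -225 - 18 = -243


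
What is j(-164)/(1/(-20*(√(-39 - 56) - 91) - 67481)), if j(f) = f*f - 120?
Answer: -1758138936 - 535520*I*√95 ≈ -1.7581e+9 - 5.2196e+6*I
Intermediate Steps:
j(f) = -120 + f² (j(f) = f² - 120 = -120 + f²)
j(-164)/(1/(-20*(√(-39 - 56) - 91) - 67481)) = (-120 + (-164)²)/(1/(-20*(√(-39 - 56) - 91) - 67481)) = (-120 + 26896)/(1/(-20*(√(-95) - 91) - 67481)) = 26776/(1/(-20*(I*√95 - 91) - 67481)) = 26776/(1/(-20*(-91 + I*√95) - 67481)) = 26776/(1/((1820 - 20*I*√95) - 67481)) = 26776/(1/(-65661 - 20*I*√95)) = 26776*(-65661 - 20*I*√95) = -1758138936 - 535520*I*√95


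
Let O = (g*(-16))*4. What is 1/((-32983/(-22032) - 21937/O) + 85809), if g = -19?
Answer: 1674432/143653634947 ≈ 1.1656e-5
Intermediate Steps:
O = 1216 (O = -19*(-16)*4 = 304*4 = 1216)
1/((-32983/(-22032) - 21937/O) + 85809) = 1/((-32983/(-22032) - 21937/1216) + 85809) = 1/((-32983*(-1/22032) - 21937*1/1216) + 85809) = 1/((32983/22032 - 21937/1216) + 85809) = 1/(-27700541/1674432 + 85809) = 1/(143653634947/1674432) = 1674432/143653634947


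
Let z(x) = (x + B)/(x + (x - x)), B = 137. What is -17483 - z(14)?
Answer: -244913/14 ≈ -17494.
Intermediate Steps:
z(x) = (137 + x)/x (z(x) = (x + 137)/(x + (x - x)) = (137 + x)/(x + 0) = (137 + x)/x)
-17483 - z(14) = -17483 - (137 + 14)/14 = -17483 - 151/14 = -244913/14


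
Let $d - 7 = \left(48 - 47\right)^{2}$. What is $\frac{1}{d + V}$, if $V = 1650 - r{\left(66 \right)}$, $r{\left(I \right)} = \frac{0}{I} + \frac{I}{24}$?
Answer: $\frac{4}{6621} \approx 0.00060414$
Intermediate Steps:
$r{\left(I \right)} = \frac{I}{24}$ ($r{\left(I \right)} = 0 + I \frac{1}{24} = 0 + \frac{I}{24} = \frac{I}{24}$)
$d = 8$ ($d = 7 + \left(48 - 47\right)^{2} = 7 + 1^{2} = 7 + 1 = 8$)
$V = \frac{6589}{4}$ ($V = 1650 - \frac{1}{24} \cdot 66 = 1650 - \frac{11}{4} = \frac{6589}{4} \approx 1647.3$)
$\frac{1}{d + V} = \frac{1}{8 + \frac{6589}{4}} = \frac{1}{\frac{6621}{4}} = \frac{4}{6621}$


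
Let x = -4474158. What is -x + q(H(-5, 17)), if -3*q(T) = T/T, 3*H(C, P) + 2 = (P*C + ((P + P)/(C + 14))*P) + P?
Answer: 13422473/3 ≈ 4.4742e+6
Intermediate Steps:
H(C, P) = -2/3 + P/3 + C*P/3 + 2*P**2/(3*(14 + C)) (H(C, P) = -2/3 + ((P*C + ((P + P)/(C + 14))*P) + P)/3 = -2/3 + ((C*P + ((2*P)/(14 + C))*P) + P)/3 = -2/3 + ((C*P + (2*P/(14 + C))*P) + P)/3 = -2/3 + ((C*P + 2*P**2/(14 + C)) + P)/3 = -2/3 + (P + C*P + 2*P**2/(14 + C))/3 = -2/3 + (P/3 + C*P/3 + 2*P**2/(3*(14 + C))) = -2/3 + P/3 + C*P/3 + 2*P**2/(3*(14 + C)))
q(T) = -1/3 (q(T) = -T/(3*T) = -1/3*1 = -1/3)
-x + q(H(-5, 17)) = -1*(-4474158) - 1/3 = 4474158 - 1/3 = 13422473/3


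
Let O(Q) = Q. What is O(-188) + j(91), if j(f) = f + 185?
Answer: 88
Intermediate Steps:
j(f) = 185 + f
O(-188) + j(91) = -188 + (185 + 91) = -188 + 276 = 88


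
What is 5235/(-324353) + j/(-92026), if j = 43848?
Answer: -7351993227/14924454589 ≈ -0.49261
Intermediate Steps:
5235/(-324353) + j/(-92026) = 5235/(-324353) + 43848/(-92026) = 5235*(-1/324353) + 43848*(-1/92026) = -5235/324353 - 21924/46013 = -7351993227/14924454589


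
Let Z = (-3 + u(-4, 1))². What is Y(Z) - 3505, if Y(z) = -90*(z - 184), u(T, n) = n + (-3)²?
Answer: 8645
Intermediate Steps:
u(T, n) = 9 + n (u(T, n) = n + 9 = 9 + n)
Z = 49 (Z = (-3 + (9 + 1))² = (-3 + 10)² = 7² = 49)
Y(z) = 16560 - 90*z (Y(z) = -90*(-184 + z) = 16560 - 90*z)
Y(Z) - 3505 = (16560 - 90*49) - 3505 = (16560 - 4410) - 3505 = 12150 - 3505 = 8645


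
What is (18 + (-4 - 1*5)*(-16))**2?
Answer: 26244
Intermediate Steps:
(18 + (-4 - 1*5)*(-16))**2 = (18 + (-4 - 5)*(-16))**2 = (18 - 9*(-16))**2 = (18 + 144)**2 = 162**2 = 26244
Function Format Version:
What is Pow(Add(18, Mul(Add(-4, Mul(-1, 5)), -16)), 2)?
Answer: 26244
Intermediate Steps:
Pow(Add(18, Mul(Add(-4, Mul(-1, 5)), -16)), 2) = Pow(Add(18, Mul(Add(-4, -5), -16)), 2) = Pow(Add(18, Mul(-9, -16)), 2) = Pow(Add(18, 144), 2) = Pow(162, 2) = 26244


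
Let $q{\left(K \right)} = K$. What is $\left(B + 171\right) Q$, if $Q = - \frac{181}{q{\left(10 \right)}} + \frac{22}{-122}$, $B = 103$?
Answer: $- \frac{1527687}{305} \approx -5008.8$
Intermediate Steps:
$Q = - \frac{11151}{610}$ ($Q = - \frac{181}{10} + \frac{22}{-122} = \left(-181\right) \frac{1}{10} + 22 \left(- \frac{1}{122}\right) = - \frac{181}{10} - \frac{11}{61} = - \frac{11151}{610} \approx -18.28$)
$\left(B + 171\right) Q = \left(103 + 171\right) \left(- \frac{11151}{610}\right) = 274 \left(- \frac{11151}{610}\right) = - \frac{1527687}{305}$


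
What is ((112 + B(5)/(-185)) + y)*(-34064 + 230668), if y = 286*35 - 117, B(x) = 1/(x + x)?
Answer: 1819496195198/925 ≈ 1.9670e+9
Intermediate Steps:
B(x) = 1/(2*x)
y = 9893 (y = 10010 - 117 = 9893)
((112 + B(5)/(-185)) + y)*(-34064 + 230668) = ((112 + ((½)/5)/(-185)) + 9893)*(-34064 + 230668) = ((112 + ((½)*(⅕))*(-1/185)) + 9893)*196604 = ((112 + (⅒)*(-1/185)) + 9893)*196604 = ((112 - 1/1850) + 9893)*196604 = (207199/1850 + 9893)*196604 = (18509249/1850)*196604 = 1819496195198/925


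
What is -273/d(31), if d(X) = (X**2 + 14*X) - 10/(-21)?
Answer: -5733/29305 ≈ -0.19563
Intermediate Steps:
d(X) = 10/21 + X**2 + 14*X (d(X) = (X**2 + 14*X) - 10*(-1/21) = (X**2 + 14*X) + 10/21 = 10/21 + X**2 + 14*X)
-273/d(31) = -273/(10/21 + 31**2 + 14*31) = -273/(10/21 + 961 + 434) = -273/29305/21 = -273*21/29305 = -5733/29305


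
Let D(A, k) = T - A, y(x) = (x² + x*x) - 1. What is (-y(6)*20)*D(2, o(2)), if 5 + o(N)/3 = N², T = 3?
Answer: -1420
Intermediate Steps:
y(x) = -1 + 2*x² (y(x) = (x² + x²) - 1 = 2*x² - 1 = -1 + 2*x²)
o(N) = -15 + 3*N²
D(A, k) = 3 - A
(-y(6)*20)*D(2, o(2)) = (-(-1 + 2*6²)*20)*(3 - 1*2) = (-(-1 + 2*36)*20)*(3 - 2) = (-(-1 + 72)*20)*1 = (-1*71*20)*1 = -71*20*1 = -1420*1 = -1420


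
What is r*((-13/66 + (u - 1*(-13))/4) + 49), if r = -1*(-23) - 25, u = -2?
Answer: -6805/66 ≈ -103.11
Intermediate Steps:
r = -2 (r = 23 - 25 = -2)
r*((-13/66 + (u - 1*(-13))/4) + 49) = -2*((-13/66 + (-2 - 1*(-13))/4) + 49) = -2*((-13*1/66 + (-2 + 13)*(1/4)) + 49) = -2*((-13/66 + 11*(1/4)) + 49) = -2*((-13/66 + 11/4) + 49) = -2*(337/132 + 49) = -2*6805/132 = -6805/66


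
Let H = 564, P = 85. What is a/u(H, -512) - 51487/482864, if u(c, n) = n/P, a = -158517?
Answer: 406628538571/15451648 ≈ 26316.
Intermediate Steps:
u(c, n) = n/85
a/u(H, -512) - 51487/482864 = -158517/((1/85)*(-512)) - 51487/482864 = -158517/(-512/85) - 51487*1/482864 = -158517*(-85/512) - 51487/482864 = 13473945/512 - 51487/482864 = 406628538571/15451648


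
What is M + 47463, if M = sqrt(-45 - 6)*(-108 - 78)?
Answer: 47463 - 186*I*sqrt(51) ≈ 47463.0 - 1328.3*I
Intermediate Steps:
M = -186*I*sqrt(51) (M = sqrt(-51)*(-186) = (I*sqrt(51))*(-186) = -186*I*sqrt(51) ≈ -1328.3*I)
M + 47463 = -186*I*sqrt(51) + 47463 = 47463 - 186*I*sqrt(51)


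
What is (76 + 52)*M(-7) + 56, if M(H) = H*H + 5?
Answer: 6968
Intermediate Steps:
M(H) = 5 + H**2 (M(H) = H**2 + 5 = 5 + H**2)
(76 + 52)*M(-7) + 56 = (76 + 52)*(5 + (-7)**2) + 56 = 128*(5 + 49) + 56 = 128*54 + 56 = 6912 + 56 = 6968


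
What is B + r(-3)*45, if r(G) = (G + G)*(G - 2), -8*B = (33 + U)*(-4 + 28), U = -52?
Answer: 1407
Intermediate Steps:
B = 57 (B = -(33 - 52)*(-4 + 28)/8 = -(-19)*24/8 = -⅛*(-456) = 57)
r(G) = 2*G*(-2 + G) (r(G) = (2*G)*(-2 + G) = 2*G*(-2 + G))
B + r(-3)*45 = 57 + (2*(-3)*(-2 - 3))*45 = 57 + (2*(-3)*(-5))*45 = 57 + 30*45 = 57 + 1350 = 1407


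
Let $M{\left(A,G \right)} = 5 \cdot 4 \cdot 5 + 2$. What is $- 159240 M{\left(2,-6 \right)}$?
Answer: $-16242480$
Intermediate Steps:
$M{\left(A,G \right)} = 102$ ($M{\left(A,G \right)} = 20 \cdot 5 + 2 = 100 + 2 = 102$)
$- 159240 M{\left(2,-6 \right)} = \left(-159240\right) 102 = -16242480$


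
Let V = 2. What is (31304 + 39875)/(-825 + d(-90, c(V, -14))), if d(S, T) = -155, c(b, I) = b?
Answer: -71179/980 ≈ -72.632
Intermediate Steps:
(31304 + 39875)/(-825 + d(-90, c(V, -14))) = (31304 + 39875)/(-825 - 155) = 71179/(-980) = 71179*(-1/980) = -71179/980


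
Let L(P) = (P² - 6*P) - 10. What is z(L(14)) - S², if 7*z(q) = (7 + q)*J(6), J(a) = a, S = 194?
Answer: -262798/7 ≈ -37543.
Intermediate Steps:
L(P) = -10 + P² - 6*P
z(q) = 6 + 6*q/7 (z(q) = ((7 + q)*6)/7 = (42 + 6*q)/7 = 6 + 6*q/7)
z(L(14)) - S² = (6 + 6*(-10 + 14² - 6*14)/7) - 1*194² = (6 + 6*(-10 + 196 - 84)/7) - 1*37636 = (6 + (6/7)*102) - 37636 = (6 + 612/7) - 37636 = 654/7 - 37636 = -262798/7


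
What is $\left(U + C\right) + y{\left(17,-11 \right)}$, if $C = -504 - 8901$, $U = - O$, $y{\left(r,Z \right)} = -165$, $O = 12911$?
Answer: $-22481$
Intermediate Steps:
$U = -12911$ ($U = \left(-1\right) 12911 = -12911$)
$C = -9405$ ($C = -504 - 8901 = -9405$)
$\left(U + C\right) + y{\left(17,-11 \right)} = \left(-12911 - 9405\right) - 165 = -22316 - 165 = -22481$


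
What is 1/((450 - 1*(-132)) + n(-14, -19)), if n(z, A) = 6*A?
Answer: 1/468 ≈ 0.0021368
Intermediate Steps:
1/((450 - 1*(-132)) + n(-14, -19)) = 1/((450 - 1*(-132)) + 6*(-19)) = 1/((450 + 132) - 114) = 1/(582 - 114) = 1/468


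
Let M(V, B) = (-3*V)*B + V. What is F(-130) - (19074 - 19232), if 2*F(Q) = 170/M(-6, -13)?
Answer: 7567/48 ≈ 157.65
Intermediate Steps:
M(V, B) = V - 3*B*V (M(V, B) = -3*B*V + V = V - 3*B*V)
F(Q) = -17/48 (F(Q) = (170/((-6*(1 - 3*(-13)))))/2 = (170/((-6*(1 + 39))))/2 = (170/((-6*40)))/2 = (170/(-240))/2 = (170*(-1/240))/2 = (½)*(-17/24) = -17/48)
F(-130) - (19074 - 19232) = -17/48 - (19074 - 19232) = -17/48 - 1*(-158) = -17/48 + 158 = 7567/48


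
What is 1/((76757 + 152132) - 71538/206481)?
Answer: 68827/15753719357 ≈ 4.3689e-6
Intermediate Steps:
1/((76757 + 152132) - 71538/206481) = 1/(228889 - 71538*1/206481) = 1/(228889 - 23846/68827) = 1/(15753719357/68827) = 68827/15753719357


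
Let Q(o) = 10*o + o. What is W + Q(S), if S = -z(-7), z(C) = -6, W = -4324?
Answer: -4258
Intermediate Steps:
S = 6 (S = -1*(-6) = 6)
Q(o) = 11*o
W + Q(S) = -4324 + 11*6 = -4324 + 66 = -4258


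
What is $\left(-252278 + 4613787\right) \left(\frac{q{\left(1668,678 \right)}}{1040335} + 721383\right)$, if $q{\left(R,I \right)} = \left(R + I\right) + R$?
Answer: $\frac{3273225219011704371}{1040335} \approx 3.1463 \cdot 10^{12}$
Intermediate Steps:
$q{\left(R,I \right)} = I + 2 R$ ($q{\left(R,I \right)} = \left(I + R\right) + R = I + 2 R$)
$\left(-252278 + 4613787\right) \left(\frac{q{\left(1668,678 \right)}}{1040335} + 721383\right) = \left(-252278 + 4613787\right) \left(\frac{678 + 2 \cdot 1668}{1040335} + 721383\right) = 4361509 \left(\left(678 + 3336\right) \frac{1}{1040335} + 721383\right) = 4361509 \left(4014 \cdot \frac{1}{1040335} + 721383\right) = 4361509 \left(\frac{4014}{1040335} + 721383\right) = 4361509 \cdot \frac{750479987319}{1040335} = \frac{3273225219011704371}{1040335}$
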